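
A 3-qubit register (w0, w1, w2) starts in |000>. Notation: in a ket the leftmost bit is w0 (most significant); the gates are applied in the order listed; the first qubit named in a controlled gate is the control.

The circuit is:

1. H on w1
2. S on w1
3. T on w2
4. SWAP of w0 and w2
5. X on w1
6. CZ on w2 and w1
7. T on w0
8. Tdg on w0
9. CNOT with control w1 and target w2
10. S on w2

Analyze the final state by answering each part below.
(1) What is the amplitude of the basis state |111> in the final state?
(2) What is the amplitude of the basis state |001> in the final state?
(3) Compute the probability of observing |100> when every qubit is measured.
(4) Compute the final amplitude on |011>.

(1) The final state's coefficient on |111> equals 0.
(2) The final state's coefficient on |001> equals 0.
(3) A full measurement returns |100> with probability 0.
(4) |011> carries amplitude sqrt(2)*I/2 in the final state.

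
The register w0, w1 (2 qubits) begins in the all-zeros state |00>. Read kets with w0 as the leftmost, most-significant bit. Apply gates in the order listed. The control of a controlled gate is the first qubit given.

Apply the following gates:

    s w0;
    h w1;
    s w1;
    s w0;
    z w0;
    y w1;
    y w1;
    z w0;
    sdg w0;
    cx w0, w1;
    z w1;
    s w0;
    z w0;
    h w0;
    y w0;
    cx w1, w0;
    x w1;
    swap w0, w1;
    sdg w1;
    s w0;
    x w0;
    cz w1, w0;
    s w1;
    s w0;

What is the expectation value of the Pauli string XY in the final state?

The observable XY averages to 1.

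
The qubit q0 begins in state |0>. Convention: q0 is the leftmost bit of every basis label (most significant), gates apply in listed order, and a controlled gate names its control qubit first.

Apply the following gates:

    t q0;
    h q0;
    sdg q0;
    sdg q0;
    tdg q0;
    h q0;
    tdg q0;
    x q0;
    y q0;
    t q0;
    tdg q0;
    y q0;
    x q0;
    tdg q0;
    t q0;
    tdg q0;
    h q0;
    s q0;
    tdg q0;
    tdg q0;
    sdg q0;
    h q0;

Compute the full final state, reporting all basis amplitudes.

The resulting statevector has amplitude 1/2 - I/2 on |0>, -sqrt(2)/2 on |1>. Key observation: gates 8-13 undo each other exactly, leaving only the rest of the circuit to track.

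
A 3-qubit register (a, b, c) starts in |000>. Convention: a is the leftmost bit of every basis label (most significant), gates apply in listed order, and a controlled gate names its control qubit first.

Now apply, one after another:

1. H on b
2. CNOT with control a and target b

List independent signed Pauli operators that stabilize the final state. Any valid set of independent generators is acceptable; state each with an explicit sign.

One valid set of independent stabilizer generators is +IXI, +ZII, +IIZ (any independent generating set of the same group is equally correct).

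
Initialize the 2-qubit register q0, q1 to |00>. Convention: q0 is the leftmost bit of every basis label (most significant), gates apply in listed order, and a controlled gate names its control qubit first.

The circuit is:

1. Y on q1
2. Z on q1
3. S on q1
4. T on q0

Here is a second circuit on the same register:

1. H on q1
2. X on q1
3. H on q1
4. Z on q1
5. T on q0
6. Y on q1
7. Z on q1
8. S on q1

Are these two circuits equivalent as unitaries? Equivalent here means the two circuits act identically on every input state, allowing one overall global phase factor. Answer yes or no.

Yes: on every input state the two circuits agree up to one overall phase factor.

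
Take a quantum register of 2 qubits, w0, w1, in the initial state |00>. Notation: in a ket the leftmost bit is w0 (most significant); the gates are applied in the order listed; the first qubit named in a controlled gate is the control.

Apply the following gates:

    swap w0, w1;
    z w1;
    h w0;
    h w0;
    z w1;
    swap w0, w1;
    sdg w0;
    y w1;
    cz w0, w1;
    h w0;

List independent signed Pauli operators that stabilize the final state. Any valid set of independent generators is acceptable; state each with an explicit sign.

One valid set of independent stabilizer generators is +XI, -IZ (any independent generating set of the same group is equally correct). Key observation: gates 1-6 undo each other exactly, leaving only the rest of the circuit to track.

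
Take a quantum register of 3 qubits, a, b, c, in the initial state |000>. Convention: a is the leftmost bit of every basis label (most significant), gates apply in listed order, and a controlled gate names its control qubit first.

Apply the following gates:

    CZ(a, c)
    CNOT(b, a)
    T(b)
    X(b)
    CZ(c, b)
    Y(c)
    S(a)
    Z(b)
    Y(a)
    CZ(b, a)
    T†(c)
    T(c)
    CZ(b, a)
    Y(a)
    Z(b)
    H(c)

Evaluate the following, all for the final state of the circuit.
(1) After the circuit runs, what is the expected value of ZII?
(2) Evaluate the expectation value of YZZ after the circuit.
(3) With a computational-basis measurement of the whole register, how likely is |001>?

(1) The expectation value of ZII is 1.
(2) In the final state, YZZ has expectation 0.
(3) A full measurement returns |001> with probability 0.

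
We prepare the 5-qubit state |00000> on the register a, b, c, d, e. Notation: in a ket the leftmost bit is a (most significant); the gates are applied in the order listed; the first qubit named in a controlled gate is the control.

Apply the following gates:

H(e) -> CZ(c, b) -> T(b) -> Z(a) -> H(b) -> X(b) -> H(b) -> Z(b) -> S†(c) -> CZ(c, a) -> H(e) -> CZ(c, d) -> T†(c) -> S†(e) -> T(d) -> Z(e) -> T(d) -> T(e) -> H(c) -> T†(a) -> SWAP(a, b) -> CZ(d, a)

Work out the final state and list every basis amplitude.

The final amplitudes are sqrt(2)/2 on |00000>, sqrt(2)/2 on |00100>, and 0 on every other basis state. Key observation: the block from step 5 through step 8 cancels to the identity and can be dropped.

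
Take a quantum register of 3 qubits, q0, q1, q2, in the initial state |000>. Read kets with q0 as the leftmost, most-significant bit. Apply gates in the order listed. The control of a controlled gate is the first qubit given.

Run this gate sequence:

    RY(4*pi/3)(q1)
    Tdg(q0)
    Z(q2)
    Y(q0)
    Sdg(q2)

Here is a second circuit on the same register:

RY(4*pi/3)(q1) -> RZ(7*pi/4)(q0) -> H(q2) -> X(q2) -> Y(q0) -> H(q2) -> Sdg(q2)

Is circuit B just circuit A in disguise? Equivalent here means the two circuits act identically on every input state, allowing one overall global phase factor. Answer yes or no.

Yes, they are equivalent — the unitaries differ by at most a global phase.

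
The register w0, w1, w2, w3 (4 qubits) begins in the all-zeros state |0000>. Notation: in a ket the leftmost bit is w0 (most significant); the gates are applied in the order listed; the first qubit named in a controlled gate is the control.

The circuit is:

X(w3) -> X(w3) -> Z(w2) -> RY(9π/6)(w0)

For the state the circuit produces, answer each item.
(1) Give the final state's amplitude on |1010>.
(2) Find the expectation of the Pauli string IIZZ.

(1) The amplitude on |1010> is 0. Key observation: steps 1-2 multiply out to the identity, so the circuit reduces to the remaining gates.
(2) The observable IIZZ averages to 1.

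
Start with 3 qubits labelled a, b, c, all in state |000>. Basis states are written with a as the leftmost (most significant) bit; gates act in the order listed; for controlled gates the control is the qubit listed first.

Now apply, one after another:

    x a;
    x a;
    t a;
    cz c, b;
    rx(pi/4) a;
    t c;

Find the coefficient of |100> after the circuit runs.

The amplitude on |100> is -I*sqrt(2 - sqrt(2))/2.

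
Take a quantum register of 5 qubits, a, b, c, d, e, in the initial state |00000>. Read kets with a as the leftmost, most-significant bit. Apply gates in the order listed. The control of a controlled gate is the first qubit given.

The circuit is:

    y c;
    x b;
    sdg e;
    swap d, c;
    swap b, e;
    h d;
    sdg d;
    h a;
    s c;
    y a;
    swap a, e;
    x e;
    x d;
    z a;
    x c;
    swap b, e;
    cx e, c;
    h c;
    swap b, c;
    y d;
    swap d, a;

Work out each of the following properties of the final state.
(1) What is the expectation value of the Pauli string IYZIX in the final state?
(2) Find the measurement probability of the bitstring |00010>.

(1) The observable IYZIX averages to 0.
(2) The probability of measuring |00010> is 1/8.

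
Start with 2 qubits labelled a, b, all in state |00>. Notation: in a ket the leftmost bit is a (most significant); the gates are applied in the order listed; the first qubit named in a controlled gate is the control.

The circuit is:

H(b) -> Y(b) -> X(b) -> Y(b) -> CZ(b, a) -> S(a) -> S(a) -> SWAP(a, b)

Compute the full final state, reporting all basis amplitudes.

The resulting statevector has amplitude -sqrt(2)/2 on |00>, 0 on |01>, -sqrt(2)/2 on |10>, 0 on |11>.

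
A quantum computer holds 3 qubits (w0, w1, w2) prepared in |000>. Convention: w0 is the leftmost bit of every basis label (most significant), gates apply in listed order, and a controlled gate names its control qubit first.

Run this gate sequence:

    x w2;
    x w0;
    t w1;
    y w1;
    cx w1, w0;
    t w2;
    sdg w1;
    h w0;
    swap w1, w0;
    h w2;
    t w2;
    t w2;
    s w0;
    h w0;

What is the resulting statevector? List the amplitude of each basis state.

After the circuit, the state carries amplitude sqrt(2)*exp(3*I*pi/4)/4 on |000>, sqrt(2)*exp(I*pi/4)/4 on |001>, sqrt(2)*exp(3*I*pi/4)/4 on |010>, sqrt(2)*exp(I*pi/4)/4 on |011>, -sqrt(2)*exp(3*I*pi/4)/4 on |100>, -sqrt(2)*exp(I*pi/4)/4 on |101>, -sqrt(2)*exp(3*I*pi/4)/4 on |110>, -sqrt(2)*exp(I*pi/4)/4 on |111>.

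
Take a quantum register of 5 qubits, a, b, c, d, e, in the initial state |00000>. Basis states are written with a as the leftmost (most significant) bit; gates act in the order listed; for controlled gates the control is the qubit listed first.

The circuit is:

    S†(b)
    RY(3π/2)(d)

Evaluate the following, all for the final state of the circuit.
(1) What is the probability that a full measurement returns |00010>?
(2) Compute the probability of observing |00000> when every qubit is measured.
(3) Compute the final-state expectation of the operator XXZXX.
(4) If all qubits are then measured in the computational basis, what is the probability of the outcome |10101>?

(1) A full measurement returns |00010> with probability 1/2.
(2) Outcome |00000> occurs with probability 1/2.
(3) The observable XXZXX averages to 0.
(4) A full measurement returns |10101> with probability 0.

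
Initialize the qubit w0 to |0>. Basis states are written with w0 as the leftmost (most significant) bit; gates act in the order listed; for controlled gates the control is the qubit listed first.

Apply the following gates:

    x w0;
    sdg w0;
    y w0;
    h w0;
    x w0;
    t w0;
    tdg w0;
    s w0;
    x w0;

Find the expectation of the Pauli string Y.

The expectation value of Y is -1.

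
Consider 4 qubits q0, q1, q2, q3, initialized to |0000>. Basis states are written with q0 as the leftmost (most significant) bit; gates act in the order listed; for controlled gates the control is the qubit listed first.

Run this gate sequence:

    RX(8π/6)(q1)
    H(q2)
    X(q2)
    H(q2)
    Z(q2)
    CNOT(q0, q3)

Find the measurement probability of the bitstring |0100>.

The probability of measuring |0100> is 3/4. Key observation: the block from step 2 through step 5 cancels to the identity and can be dropped.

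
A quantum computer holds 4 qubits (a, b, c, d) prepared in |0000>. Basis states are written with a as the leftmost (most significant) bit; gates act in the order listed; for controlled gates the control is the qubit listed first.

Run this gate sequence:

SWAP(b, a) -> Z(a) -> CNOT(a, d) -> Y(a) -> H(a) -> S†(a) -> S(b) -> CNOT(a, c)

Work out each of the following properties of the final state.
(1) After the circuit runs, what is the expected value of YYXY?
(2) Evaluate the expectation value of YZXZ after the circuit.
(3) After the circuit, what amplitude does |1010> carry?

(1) The expectation value of YYXY is 0.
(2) The observable YZXZ averages to 1.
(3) |1010> carries amplitude -sqrt(2)/2 in the final state.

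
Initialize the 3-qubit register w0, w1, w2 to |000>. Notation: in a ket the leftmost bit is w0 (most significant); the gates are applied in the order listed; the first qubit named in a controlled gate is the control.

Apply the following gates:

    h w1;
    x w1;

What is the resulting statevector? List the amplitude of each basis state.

After the circuit, the state carries amplitude sqrt(2)/2 on |000>, sqrt(2)/2 on |010>, and 0 on every other basis state.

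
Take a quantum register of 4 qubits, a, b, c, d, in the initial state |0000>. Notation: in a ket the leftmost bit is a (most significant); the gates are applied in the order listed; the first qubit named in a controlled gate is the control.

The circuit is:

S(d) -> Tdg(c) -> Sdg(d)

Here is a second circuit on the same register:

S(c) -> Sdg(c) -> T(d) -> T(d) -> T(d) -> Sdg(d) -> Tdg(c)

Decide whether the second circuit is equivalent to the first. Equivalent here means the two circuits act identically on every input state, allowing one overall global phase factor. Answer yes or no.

No: there is an input state on which the two circuits produce genuinely different outputs (not merely differing by a phase).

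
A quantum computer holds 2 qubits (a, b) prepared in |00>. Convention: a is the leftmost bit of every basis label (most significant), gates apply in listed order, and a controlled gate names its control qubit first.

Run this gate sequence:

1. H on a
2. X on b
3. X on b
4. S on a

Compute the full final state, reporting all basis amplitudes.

The final amplitudes are sqrt(2)/2 on |00>, 0 on |01>, sqrt(2)*I/2 on |10>, 0 on |11>. Key observation: steps 2-3 multiply out to the identity, so the circuit reduces to the remaining gates.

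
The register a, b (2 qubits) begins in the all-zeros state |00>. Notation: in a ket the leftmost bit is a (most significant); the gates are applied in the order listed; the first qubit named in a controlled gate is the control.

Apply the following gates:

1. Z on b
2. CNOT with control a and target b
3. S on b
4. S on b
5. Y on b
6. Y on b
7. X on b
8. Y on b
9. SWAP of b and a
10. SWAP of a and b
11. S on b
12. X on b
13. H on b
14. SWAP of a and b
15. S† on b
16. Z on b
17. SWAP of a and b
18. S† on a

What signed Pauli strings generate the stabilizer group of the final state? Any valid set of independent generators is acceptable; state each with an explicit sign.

The stabilizer group can be generated by -IX, +ZI, among other valid generating sets.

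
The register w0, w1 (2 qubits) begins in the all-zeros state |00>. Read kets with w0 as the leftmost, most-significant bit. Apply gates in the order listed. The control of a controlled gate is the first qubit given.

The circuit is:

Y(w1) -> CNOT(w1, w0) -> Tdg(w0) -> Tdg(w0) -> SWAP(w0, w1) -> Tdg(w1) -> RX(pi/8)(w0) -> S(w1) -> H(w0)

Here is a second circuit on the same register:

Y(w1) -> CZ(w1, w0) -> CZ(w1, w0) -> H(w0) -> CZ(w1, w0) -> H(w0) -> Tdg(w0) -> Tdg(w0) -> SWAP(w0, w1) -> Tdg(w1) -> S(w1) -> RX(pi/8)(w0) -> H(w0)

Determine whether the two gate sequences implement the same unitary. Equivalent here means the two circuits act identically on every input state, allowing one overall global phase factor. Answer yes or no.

Yes: on every input state the two circuits agree up to one overall phase factor.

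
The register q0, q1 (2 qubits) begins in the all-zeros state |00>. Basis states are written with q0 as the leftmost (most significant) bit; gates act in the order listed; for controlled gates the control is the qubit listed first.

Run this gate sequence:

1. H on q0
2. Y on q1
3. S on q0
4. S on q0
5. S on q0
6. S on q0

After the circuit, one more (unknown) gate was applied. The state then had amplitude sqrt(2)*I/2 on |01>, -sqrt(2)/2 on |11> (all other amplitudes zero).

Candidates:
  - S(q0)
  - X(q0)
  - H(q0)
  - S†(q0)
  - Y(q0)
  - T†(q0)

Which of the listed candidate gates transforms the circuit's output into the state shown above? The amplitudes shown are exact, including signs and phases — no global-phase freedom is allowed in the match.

The applied gate was S(q0).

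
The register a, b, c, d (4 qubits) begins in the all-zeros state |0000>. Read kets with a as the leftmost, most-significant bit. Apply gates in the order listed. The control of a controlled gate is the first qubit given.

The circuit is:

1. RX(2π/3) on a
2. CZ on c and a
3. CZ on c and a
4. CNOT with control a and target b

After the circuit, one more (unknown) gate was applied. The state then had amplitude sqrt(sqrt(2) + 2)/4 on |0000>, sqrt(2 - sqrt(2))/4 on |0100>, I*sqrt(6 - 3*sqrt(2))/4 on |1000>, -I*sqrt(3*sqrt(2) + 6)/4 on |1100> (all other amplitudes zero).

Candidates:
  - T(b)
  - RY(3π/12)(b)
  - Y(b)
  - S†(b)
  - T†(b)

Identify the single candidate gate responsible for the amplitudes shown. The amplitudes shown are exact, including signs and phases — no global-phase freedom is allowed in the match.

The applied gate was RY(3π/12)(b).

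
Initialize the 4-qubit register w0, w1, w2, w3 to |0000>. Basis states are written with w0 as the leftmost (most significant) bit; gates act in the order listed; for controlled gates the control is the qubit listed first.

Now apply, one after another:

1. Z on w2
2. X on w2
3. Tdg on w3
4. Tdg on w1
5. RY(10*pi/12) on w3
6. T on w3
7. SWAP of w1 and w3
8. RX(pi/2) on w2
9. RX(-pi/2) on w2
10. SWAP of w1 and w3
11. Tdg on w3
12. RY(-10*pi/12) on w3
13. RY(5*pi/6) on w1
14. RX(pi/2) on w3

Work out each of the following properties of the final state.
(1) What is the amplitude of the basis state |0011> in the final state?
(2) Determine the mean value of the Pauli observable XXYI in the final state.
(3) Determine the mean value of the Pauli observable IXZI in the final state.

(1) The amplitude on |0011> is I*(1 - sqrt(3))/4.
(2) The expectation value of XXYI is 0.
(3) The expectation value of IXZI is -1/2.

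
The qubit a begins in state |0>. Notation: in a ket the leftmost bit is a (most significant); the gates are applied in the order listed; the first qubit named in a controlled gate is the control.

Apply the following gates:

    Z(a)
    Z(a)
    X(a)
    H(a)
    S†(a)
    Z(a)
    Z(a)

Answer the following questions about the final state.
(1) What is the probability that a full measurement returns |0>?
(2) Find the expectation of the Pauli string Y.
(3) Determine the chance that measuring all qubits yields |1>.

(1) The probability of measuring |0> is 1/2.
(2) The observable Y averages to 1.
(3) The probability of measuring |1> is 1/2.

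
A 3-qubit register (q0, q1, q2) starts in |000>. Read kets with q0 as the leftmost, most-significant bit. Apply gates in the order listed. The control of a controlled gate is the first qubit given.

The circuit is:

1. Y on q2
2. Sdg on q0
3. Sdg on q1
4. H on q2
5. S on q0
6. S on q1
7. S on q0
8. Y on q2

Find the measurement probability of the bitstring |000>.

Outcome |000> occurs with probability 1/2.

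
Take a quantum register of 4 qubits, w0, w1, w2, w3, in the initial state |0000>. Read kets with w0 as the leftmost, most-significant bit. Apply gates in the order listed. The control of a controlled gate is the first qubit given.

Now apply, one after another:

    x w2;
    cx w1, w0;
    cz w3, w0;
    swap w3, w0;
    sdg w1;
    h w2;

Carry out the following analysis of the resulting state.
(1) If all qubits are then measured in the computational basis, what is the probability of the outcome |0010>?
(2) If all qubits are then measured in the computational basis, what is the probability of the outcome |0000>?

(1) A full measurement returns |0010> with probability 1/2.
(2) The probability of measuring |0000> is 1/2.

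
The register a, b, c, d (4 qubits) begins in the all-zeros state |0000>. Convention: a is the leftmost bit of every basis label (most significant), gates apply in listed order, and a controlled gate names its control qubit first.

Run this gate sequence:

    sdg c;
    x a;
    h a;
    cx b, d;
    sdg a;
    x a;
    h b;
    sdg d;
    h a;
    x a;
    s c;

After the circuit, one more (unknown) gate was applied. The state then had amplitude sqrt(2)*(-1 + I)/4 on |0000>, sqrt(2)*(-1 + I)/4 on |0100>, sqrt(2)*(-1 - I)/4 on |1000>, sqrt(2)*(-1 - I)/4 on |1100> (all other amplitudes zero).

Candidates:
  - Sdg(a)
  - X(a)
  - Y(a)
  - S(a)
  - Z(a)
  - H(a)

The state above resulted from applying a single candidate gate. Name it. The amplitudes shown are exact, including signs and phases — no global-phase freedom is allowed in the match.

It was Z(a) that produced the state shown.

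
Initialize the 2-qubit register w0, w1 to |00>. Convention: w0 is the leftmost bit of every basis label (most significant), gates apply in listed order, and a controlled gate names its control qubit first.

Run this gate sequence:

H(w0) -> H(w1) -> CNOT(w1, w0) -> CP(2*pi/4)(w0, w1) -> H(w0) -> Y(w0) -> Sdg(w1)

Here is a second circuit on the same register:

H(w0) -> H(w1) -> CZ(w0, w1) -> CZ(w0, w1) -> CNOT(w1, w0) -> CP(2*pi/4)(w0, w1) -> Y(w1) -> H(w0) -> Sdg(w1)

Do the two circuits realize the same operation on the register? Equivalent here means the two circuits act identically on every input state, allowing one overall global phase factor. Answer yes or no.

No — the two circuits implement different unitaries, even allowing a global phase.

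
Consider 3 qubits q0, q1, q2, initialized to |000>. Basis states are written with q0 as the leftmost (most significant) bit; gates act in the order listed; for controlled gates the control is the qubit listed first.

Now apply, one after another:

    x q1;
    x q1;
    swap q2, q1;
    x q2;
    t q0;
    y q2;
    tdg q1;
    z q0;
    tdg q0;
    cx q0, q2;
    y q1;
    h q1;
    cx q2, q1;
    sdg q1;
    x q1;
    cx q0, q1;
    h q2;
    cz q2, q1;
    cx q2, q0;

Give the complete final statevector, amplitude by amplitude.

After the circuit, the state carries amplitude I/2 on |000>, 0 on |001>, 1/2 on |010>, 0 on |011>, 0 on |100>, I/2 on |101>, 0 on |110>, -1/2 on |111>.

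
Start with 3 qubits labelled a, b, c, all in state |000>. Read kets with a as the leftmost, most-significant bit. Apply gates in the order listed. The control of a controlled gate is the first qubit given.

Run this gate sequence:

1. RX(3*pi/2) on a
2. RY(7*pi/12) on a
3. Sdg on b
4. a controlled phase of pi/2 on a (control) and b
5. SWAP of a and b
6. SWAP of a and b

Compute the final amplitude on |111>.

The amplitude on |111> is 0. Key observation: gates 5-6 undo each other exactly, leaving only the rest of the circuit to track.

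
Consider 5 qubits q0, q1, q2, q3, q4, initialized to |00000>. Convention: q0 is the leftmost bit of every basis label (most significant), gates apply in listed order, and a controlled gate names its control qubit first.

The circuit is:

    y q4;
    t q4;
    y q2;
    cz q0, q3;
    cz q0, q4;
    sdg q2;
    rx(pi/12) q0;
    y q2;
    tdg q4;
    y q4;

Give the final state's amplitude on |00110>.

The final state's coefficient on |00110> equals 0.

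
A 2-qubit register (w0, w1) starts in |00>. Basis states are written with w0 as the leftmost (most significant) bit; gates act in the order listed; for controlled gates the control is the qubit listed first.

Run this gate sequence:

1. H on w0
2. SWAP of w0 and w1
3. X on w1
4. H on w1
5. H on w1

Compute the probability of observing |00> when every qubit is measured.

Outcome |00> occurs with probability 1/2.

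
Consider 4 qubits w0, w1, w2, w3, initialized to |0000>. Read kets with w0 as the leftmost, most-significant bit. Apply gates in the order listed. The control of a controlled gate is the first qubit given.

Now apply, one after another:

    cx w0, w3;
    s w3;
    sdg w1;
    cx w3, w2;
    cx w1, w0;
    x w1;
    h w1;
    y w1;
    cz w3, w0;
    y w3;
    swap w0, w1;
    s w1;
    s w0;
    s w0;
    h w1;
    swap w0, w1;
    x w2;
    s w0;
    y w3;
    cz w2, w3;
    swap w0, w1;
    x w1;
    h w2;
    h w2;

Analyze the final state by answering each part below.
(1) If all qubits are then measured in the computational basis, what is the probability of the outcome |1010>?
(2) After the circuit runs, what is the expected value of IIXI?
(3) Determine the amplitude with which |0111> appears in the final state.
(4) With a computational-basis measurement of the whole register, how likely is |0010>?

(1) A full measurement returns |1010> with probability 1/4. Key observation: gates 23-24 undo each other exactly, leaving only the rest of the circuit to track.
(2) In the final state, IIXI has expectation 0.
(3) |0111> carries amplitude 0 in the final state.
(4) The probability of measuring |0010> is 1/4.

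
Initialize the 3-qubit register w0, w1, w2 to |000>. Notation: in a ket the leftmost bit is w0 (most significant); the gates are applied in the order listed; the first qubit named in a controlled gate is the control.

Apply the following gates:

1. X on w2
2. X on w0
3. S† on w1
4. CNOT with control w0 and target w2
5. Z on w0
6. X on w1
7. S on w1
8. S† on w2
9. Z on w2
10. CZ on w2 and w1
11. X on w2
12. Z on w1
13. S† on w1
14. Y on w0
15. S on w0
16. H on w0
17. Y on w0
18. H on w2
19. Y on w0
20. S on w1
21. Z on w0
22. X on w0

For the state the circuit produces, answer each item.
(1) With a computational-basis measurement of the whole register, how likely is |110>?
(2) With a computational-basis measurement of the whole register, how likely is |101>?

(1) Outcome |110> occurs with probability 1/4.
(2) The probability of measuring |101> is 0.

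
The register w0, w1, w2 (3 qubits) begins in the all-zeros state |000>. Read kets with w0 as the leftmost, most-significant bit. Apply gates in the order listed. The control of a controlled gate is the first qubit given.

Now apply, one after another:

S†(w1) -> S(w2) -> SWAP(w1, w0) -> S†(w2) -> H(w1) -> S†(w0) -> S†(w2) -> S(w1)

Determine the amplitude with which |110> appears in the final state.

The final state's coefficient on |110> equals 0.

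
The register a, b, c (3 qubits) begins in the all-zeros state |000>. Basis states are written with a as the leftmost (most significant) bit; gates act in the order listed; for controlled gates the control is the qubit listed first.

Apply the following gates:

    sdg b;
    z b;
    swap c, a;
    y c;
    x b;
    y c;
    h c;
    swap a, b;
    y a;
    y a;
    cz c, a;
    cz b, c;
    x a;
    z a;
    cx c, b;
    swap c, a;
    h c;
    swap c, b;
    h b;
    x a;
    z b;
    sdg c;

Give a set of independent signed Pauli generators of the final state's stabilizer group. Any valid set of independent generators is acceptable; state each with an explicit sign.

The stabilizer group can be generated by +XIY, -ZIZ, +IZI, among other valid generating sets.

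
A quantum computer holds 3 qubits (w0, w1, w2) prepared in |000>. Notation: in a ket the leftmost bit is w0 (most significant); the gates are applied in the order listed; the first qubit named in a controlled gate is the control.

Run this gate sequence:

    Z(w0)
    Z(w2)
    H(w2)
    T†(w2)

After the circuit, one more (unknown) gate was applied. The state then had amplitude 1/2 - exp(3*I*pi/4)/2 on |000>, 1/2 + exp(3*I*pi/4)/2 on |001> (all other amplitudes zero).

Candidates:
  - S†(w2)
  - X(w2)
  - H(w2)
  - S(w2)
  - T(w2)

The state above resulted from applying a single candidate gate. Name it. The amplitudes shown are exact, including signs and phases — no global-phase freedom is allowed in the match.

It was H(w2) that produced the state shown.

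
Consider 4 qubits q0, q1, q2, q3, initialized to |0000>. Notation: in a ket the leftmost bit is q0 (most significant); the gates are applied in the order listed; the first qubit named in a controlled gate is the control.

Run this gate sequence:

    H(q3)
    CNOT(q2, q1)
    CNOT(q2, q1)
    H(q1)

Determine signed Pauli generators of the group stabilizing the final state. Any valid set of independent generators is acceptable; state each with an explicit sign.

One valid set of independent stabilizer generators is +IXII, +IIIX, +ZIII, +IIZI (any independent generating set of the same group is equally correct).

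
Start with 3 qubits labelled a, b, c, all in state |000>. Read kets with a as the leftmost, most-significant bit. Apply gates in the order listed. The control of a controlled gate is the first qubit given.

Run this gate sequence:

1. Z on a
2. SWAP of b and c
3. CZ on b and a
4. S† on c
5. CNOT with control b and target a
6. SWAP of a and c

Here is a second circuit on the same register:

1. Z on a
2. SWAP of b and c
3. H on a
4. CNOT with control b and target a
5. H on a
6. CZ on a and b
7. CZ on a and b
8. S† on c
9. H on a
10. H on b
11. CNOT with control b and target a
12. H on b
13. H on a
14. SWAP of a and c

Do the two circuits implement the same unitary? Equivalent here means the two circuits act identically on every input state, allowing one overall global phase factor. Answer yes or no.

No: there is an input state on which the two circuits produce genuinely different outputs (not merely differing by a phase).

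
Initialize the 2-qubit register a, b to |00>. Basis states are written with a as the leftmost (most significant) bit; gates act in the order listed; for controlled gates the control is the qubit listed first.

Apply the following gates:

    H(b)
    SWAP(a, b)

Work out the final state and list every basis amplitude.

After the circuit, the state carries amplitude sqrt(2)/2 on |00>, 0 on |01>, sqrt(2)/2 on |10>, 0 on |11>.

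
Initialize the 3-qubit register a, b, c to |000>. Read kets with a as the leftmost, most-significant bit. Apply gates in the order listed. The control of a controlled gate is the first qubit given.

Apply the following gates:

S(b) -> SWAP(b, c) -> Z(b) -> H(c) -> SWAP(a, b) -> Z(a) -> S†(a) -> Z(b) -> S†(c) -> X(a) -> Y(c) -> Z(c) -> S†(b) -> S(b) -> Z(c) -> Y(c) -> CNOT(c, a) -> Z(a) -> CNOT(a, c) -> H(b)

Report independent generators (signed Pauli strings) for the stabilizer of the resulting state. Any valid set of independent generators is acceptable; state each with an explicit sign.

One valid set of independent stabilizer generators is -YII, +IXI, -IIZ (any independent generating set of the same group is equally correct).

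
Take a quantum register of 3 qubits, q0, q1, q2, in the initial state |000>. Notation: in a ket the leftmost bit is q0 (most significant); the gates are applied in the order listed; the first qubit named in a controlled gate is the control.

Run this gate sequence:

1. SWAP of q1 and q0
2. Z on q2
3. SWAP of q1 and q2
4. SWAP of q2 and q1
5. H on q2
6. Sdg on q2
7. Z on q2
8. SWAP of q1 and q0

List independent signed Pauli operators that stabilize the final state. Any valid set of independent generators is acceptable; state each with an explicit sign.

One valid set of independent stabilizer generators is +IIY, +ZII, +IZI (any independent generating set of the same group is equally correct).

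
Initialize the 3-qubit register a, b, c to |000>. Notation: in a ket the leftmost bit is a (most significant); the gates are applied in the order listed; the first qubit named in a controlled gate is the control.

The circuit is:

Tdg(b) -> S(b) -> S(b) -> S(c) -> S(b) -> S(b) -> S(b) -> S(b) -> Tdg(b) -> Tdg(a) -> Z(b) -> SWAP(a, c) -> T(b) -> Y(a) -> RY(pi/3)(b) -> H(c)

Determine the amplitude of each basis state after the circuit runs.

The final amplitudes are 0 on |000>, 0 on |001>, 0 on |010>, 0 on |011>, sqrt(6)*I/4 on |100>, sqrt(6)*I/4 on |101>, sqrt(2)*I/4 on |110>, sqrt(2)*I/4 on |111>.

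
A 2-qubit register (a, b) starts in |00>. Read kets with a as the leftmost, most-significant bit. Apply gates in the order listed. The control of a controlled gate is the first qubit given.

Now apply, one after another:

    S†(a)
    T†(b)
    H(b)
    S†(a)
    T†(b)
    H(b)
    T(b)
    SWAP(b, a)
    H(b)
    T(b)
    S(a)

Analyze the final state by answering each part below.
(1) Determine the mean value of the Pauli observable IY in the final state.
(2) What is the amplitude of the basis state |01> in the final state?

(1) In the final state, IY has expectation sqrt(2)/2.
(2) The amplitude on |01> is sqrt(2)*(1 + exp(I*pi/4))/4.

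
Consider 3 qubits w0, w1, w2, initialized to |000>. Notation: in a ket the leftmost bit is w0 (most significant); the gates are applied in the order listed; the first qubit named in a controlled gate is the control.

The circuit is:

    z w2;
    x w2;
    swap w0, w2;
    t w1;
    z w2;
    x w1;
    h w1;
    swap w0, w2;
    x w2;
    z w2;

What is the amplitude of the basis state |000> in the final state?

The final state's coefficient on |000> equals sqrt(2)/2.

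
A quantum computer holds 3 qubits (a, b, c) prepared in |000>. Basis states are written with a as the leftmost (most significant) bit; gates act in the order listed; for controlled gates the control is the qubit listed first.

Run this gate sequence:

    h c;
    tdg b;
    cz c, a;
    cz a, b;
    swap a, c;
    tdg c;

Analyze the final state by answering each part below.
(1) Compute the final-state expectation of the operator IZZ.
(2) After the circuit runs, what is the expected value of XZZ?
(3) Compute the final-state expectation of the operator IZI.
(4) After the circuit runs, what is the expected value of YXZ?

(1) The expectation value of IZZ is 1.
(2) The expectation value of XZZ is 1.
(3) The expectation value of IZI is 1.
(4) In the final state, YXZ has expectation 0.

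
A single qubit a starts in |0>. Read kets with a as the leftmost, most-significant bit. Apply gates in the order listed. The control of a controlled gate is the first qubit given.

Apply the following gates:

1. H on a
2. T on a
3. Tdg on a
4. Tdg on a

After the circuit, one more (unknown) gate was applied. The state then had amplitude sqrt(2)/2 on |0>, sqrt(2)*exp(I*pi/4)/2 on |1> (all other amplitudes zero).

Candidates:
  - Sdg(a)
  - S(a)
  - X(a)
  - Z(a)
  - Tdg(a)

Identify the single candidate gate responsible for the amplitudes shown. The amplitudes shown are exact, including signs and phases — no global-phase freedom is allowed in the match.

It was S(a) that produced the state shown.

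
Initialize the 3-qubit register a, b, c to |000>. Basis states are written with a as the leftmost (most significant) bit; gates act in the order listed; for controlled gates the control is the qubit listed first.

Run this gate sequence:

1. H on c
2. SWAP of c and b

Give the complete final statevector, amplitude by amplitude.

After the circuit, the state carries amplitude sqrt(2)/2 on |000>, sqrt(2)/2 on |010>, and 0 on every other basis state.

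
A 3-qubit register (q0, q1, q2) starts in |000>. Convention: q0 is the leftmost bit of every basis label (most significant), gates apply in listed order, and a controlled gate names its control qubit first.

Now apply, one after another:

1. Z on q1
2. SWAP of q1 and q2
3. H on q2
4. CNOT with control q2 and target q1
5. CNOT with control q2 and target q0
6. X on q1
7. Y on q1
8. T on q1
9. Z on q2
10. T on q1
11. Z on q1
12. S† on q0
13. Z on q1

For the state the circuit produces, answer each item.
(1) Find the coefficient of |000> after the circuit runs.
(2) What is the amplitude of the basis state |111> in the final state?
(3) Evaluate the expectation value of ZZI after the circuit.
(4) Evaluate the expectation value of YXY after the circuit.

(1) The final state's coefficient on |000> equals -sqrt(2)*I/2.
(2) The amplitude on |111> is -sqrt(2)*I/2.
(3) In the final state, ZZI has expectation 1.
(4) The expectation value of YXY is -1.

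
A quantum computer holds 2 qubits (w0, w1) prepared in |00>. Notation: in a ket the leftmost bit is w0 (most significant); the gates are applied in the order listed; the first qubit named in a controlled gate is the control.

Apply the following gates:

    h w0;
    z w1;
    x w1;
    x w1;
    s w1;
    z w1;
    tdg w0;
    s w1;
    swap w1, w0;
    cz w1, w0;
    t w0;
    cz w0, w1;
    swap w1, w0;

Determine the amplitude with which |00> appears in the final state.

|00> carries amplitude sqrt(2)/2 in the final state.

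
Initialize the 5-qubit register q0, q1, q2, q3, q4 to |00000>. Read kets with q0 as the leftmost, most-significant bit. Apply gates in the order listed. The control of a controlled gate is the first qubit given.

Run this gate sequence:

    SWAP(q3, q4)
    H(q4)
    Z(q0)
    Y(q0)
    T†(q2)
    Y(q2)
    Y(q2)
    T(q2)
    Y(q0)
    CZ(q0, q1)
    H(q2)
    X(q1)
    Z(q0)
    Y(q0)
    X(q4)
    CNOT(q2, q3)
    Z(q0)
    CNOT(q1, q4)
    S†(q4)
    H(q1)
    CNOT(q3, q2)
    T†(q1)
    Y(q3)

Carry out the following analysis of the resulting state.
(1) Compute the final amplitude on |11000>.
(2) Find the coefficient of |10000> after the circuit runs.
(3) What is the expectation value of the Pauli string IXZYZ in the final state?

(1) The final state's coefficient on |11000> equals -sqrt(2)*exp(3*I*pi/4)/4. Key observation: the block from step 4 through step 9 cancels to the identity and can be dropped.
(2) |10000> carries amplitude -sqrt(2)/4 in the final state.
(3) The expectation value of IXZYZ is 0.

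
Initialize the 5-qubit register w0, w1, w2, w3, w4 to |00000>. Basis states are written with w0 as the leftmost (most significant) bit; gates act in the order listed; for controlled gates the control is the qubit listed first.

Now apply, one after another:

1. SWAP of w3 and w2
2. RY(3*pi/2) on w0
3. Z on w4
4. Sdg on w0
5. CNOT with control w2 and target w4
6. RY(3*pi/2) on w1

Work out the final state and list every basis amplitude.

The final amplitudes are 1/2 on |00000>, -1/2 on |01000>, I/2 on |10000>, -I/2 on |11000>, and 0 on every other basis state.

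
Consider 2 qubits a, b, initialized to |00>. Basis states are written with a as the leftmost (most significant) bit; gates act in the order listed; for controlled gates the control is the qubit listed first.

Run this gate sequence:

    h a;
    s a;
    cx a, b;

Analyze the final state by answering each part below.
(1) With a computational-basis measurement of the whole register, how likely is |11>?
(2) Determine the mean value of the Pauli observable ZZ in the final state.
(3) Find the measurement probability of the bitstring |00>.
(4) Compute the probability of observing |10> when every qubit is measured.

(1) The probability of measuring |11> is 1/2.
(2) The expectation value of ZZ is 1.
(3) A full measurement returns |00> with probability 1/2.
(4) Outcome |10> occurs with probability 0.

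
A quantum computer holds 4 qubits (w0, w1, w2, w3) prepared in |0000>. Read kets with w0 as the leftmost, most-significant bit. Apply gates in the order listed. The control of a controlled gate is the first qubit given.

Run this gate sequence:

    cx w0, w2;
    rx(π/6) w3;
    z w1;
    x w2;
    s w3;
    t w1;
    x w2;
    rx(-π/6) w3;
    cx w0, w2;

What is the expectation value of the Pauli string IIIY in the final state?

The observable IIIY averages to sqrt(3)/4.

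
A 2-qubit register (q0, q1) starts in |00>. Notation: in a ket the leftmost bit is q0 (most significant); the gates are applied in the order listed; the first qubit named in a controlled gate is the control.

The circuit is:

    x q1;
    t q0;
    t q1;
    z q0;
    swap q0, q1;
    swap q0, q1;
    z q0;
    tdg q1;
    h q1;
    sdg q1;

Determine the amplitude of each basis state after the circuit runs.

The resulting statevector has amplitude sqrt(2)/2 on |00>, sqrt(2)*I/2 on |01>, 0 on |10>, 0 on |11>. Key observation: gates 3-8 undo each other exactly, leaving only the rest of the circuit to track.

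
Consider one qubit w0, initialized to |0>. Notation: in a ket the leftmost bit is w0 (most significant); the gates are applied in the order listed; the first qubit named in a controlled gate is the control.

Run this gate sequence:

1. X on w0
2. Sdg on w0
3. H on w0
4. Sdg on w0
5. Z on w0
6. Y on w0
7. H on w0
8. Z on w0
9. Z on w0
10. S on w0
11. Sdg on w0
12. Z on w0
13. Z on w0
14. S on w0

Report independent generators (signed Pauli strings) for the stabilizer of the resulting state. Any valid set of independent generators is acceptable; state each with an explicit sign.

The stabilizer group can be generated by -X, among other valid generating sets. Key observation: gates 11-14 undo each other exactly, leaving only the rest of the circuit to track.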